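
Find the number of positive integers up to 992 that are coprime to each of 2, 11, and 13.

|div by 2|=496, |div by 11|=90, |div by 13|=76.
|div by 2&11|=45, |div by 2&13|=38, |div by 11&13|=6, |div by all|=3.
By inclusion-exclusion, divisible by at least one: 496+90+76-45-38-6+3 = 576.
Not divisible by any: 992 - 576.

Final answer: 416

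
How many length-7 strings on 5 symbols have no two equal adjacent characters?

Let g(n) count such strings. g(1) = 5, and each valid string of length n-1 extends in 4 ways (any symbol but the last), so g(n) = 4 g(n-1).
Total: g(7) = 5 x 4^6.

Final answer: 5 x 4^{6} = 20480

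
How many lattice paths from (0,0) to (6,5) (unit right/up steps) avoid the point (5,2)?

Total paths to (6,5): C(11,5) = 462.
Paths through (5,2): C(7,2) x C(4,3) = 84.
Avoiding (5,2): 462 - 84.

Final answer: 378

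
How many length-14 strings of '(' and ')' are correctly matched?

This is counted by the nth Catalan number C_n. Here n = 7 (pairs).
C_n = (2n)!/(n!(n+1)!), so C_{7} = 14!/(7! x 8!) = C(14,7)/8 = 3432/8.

Final answer: C_{7} = 429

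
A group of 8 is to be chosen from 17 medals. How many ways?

C(17,8) = 17!/(8! x (17-8)!).

Final answer: C(17,8) = 24310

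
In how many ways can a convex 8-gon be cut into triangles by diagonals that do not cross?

This is counted by the nth Catalan number C_n. Here n = 8 - 2 = 6.
C_n = C(2n,n)/(n+1), so C_{6} = C(12,6)/7 = 924/7.

Final answer: C_{6} = 132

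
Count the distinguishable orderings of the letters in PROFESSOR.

Letters (E:1, F:1, O:2, P:1, R:2, S:2). Total letters: 9.
Permutations = 9!/(2! x 2! x 2!).

Final answer: 45360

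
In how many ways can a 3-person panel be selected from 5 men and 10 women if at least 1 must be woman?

Sum over valid woman counts:
C(10,1)C(5,2) = 100
C(10,2)C(5,1) = 225
C(10,3)C(5,0) = 120
Total: 100 + 225 + 120.

Final answer: 445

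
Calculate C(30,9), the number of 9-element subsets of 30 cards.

C(30,9) = 30!/(9! x 21!).

Final answer: \binom{30}{9} = 14307150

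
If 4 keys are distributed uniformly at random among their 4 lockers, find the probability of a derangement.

D(n) = (n-1)(D(n-1) + D(n-2)), D(0)=1, D(1)=0.
Building up: D(2)=1, D(3)=2, D(4)=9.
Total arrangements: 4! = 24.
Probability = D(4)/4! = 3/8.

Final answer: D(4)/4! = 9/24 = 0.375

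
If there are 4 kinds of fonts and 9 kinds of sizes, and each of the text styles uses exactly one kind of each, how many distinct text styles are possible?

By the multiplication principle: 4 x 9.

Final answer: 36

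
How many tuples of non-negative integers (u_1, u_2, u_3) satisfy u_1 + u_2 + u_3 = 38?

Stars and bars with 38 stars and 2 bars:
C(38+3-1, 3-1) = C(40,2).

Final answer: C(40,2) = 780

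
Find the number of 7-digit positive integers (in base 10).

First digit: 9 choices (1-9). Each of the remaining 6 digits: 10 choices.
Total: 9 x 10^6.

Final answer: 9000000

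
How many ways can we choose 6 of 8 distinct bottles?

C(8,6) = 8!/(6! x 2!).

Final answer: \binom{8}{6} = 28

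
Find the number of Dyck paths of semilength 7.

Total monotonic paths to (7,7): C(14,7) = 3432.
Paths that cross above y=x (reflection bijection): C(14,8) = 3003.
Valid Dyck paths: 3432 - 3003.
(Equivalently, C_{7} = C(14,7)/8 = 3432/8.)

Final answer: C_{7} = 429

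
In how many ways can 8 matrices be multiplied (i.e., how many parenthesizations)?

This is a standard Catalan-number count: the answer is C_n. Here n = 8 - 1 = 7.
C_n = (2n)!/(n!(n+1)!), so C_{7} = 14!/(7! x 8!) = C(14,7)/8 = 3432/8.

Final answer: C_{7} = 429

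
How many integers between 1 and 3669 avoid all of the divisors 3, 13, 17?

|div by 3|=1223, |div by 13|=282, |div by 17|=215.
|div by 3&13|=94, |div by 3&17|=71, |div by 13&17|=16, |div by all|=5.
By inclusion-exclusion, divisible by at least one: 1223+282+215-94-71-16+5 = 1544.
Not divisible by any: 3669 - 1544.

Final answer: 2125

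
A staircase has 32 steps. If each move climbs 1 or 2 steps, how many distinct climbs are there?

Let f(n) count the ways. The last step is size 1 or 2, so f(n) = f(n-1) + f(n-2) with f(1)=1, f(2)=2.
Computing successive values: f(1)=1, f(2)=2, f(3)=3, f(4)=5, f(5)=8, f(6)=13, f(7)=21, f(8)=34, f(9)=55, f(10)=89, f(11)=144, f(12)=233, f(13)=377, f(14)=610, f(15)=987, f(16)=1597, f(17)=2584, f(18)=4181, f(19)=6765, f(20)=10946, f(21)=17711, f(22)=28657, f(23)=46368, f(24)=75025, f(25)=121393, f(26)=196418, f(27)=317811, f(28)=514229, f(29)=832040, f(30)=1346269, f(31)=2178309, f(32)=3524578.

Final answer: 3524578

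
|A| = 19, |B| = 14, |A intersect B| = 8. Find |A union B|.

|A union B| = |A| + |B| - |A intersect B| = 19 + 14 - 8.

Final answer: 25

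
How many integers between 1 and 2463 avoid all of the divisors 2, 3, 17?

|div by 2|=1231, |div by 3|=821, |div by 17|=144.
|div by 2&3|=410, |div by 2&17|=72, |div by 3&17|=48, |div by all|=24.
By inclusion-exclusion, divisible by at least one: 1231+821+144-410-72-48+24 = 1690.
Not divisible by any: 2463 - 1690.

Final answer: 773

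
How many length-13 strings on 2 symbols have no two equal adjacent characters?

Let g(n) count such strings. g(1) = 2, and each valid string of length n-1 extends in 1 ways (any symbol but the last), so g(n) = 1 g(n-1).
Total: g(13) = 2 x 1^12.

Final answer: 2 x 1^{12} = 2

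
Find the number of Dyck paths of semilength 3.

Total monotonic paths to (3,3): C(6,3) = 20.
By the reflection principle, paths that go above the diagonal number C(6,4) = 15.
Valid Dyck paths: 20 - 15.
(Check: C(6,3) - C(6,4) = C(6,3)/4, the Catalan number C_{3}.)

Final answer: C_{3} = 5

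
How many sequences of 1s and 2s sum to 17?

Condition on the final move: it is a 1-step (f(n-1) ways to get there) or a 2-step (f(n-2) ways), so f(n) = f(n-1) + f(n-2), with f(1)=1, f(2)=2.
Building up term by term: f(1)=1, f(2)=2, f(3)=3, f(4)=5, f(5)=8, f(6)=13, f(7)=21, f(8)=34, f(9)=55, f(10)=89, f(11)=144, f(12)=233, f(13)=377, f(14)=610, f(15)=987, f(16)=1597, f(17)=2584.

Final answer: 2584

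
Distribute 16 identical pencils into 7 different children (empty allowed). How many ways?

Stars and bars: C(n+k-1, k-1) = C(22,6).

Final answer: C(22,6) = 74613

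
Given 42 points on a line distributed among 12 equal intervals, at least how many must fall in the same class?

By pigeonhole with 42 objects and 12 categories: ceiling(42/12).

Final answer: 4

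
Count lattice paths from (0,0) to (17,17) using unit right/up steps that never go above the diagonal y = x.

Total monotonic paths to (17,17): C(34,17) = 2333606220.
By the reflection principle, paths that go above the diagonal number C(34,18) = 2203961430.
Valid Dyck paths: 2333606220 - 2203961430.
(Check: C(34,17) - C(34,18) = C(34,17)/18, the Catalan number C_{17}.)

Final answer: C_{17} = 129644790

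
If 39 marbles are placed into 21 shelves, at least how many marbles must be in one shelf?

By the pigeonhole principle: ceiling(39/21).

Final answer: 2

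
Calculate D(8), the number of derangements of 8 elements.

Use the recurrence D(n) = (n-1)(D(n-1) + D(n-2)) with D(0)=1, D(1)=0.
Building up: D(2)=1, D(3)=2, D(4)=9, D(5)=44, D(6)=265, D(7)=1854.
D(8) = 7 x (D(7) + D(6)) = 7 x (1854 + 265).

Final answer: D(8) = 14833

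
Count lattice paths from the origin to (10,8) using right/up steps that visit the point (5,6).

Paths (0,0)->(5,6): C(11,6) = 462.
Paths (5,6)->(10,8): C(7,2) = 21.
By multiplication principle: 462 x 21.

Final answer: 9702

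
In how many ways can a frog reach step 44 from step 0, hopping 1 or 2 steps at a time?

Let f(n) count the ways. The last step is size 1 or 2, so f(n) = f(n-1) + f(n-2) with f(1)=1, f(2)=2.
Computing successive values: f(1)=1, f(2)=2, f(3)=3, f(4)=5, f(5)=8, f(6)=13, f(7)=21, f(8)=34, f(9)=55, f(10)=89, f(11)=144, f(12)=233, f(13)=377, f(14)=610, f(15)=987, f(16)=1597, f(17)=2584, f(18)=4181, f(19)=6765, f(20)=10946, f(21)=17711, f(22)=28657, f(23)=46368, f(24)=75025, f(25)=121393, f(26)=196418, f(27)=317811, f(28)=514229, f(29)=832040, f(30)=1346269, f(31)=2178309, f(32)=3524578, f(33)=5702887, f(34)=9227465, f(35)=14930352, f(36)=24157817, f(37)=39088169, f(38)=63245986, f(39)=102334155, f(40)=165580141, f(41)=267914296, f(42)=433494437, f(43)=701408733, f(44)=1134903170.

Final answer: 1134903170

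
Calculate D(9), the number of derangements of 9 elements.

Derangements satisfy D(n) = (n-1)(D(n-1) + D(n-2)), starting from D(0)=1, D(1)=0.
D(2) = 1 x (0 + 1) = 1
D(3) = 2 x (1 + 0) = 2
D(4) = 3 x (2 + 1) = 9
D(5) = 4 x (9 + 2) = 44
D(6) = 5 x (44 + 9) = 265
D(7) = 6 x (265 + 44) = 1854
D(8) = 7 x (1854 + 265) = 14833
D(9) = 8 x (D(8) + D(7)) = 8 x (14833 + 1854)

Final answer: D(9) = 133496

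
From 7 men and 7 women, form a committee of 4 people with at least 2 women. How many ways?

Sum over valid woman counts:
C(7,2)C(7,2) = 441
C(7,3)C(7,1) = 245
C(7,4)C(7,0) = 35
Total: 441 + 245 + 35.

Final answer: 721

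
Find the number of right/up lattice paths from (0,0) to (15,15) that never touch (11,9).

Total paths to (15,15): C(30,15) = 155117520.
Paths through (11,9): C(20,9) x C(10,6) = 35271600.
Avoiding (11,9): 155117520 - 35271600.

Final answer: 119845920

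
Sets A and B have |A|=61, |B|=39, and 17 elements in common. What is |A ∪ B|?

|A union B| = |A| + |B| - |A intersect B| = 61 + 39 - 17.

Final answer: 83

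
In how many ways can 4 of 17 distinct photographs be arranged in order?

P(17,4) = 17!/(17-4)! = 17!/13!.

Final answer: P(17,4) = 57120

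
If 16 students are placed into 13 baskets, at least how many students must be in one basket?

By the pigeonhole principle: ceiling(16/13).

Final answer: 2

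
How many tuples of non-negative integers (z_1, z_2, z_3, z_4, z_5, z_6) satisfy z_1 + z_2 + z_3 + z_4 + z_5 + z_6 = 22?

Stars and bars with 22 stars and 5 bars:
C(22+6-1, 6-1) = C(27,5).

Final answer: C(27,5) = 80730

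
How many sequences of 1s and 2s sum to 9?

Let f(n) be the number of climbs. Removing the last move (1 or 2 steps) gives f(n) = f(n-1) + f(n-2); base cases f(1)=1, f(2)=2.
Iterating the recurrence: f(1)=1, f(2)=2, f(3)=3, f(4)=5, f(5)=8, f(6)=13, f(7)=21, f(8)=34, f(9)=55.

Final answer: 55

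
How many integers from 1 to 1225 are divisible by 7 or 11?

Multiples of 7: 175. Multiples of 11: 111. Of both (lcm=77): 15.
By inclusion-exclusion: 175 + 111 - 15.

Final answer: 271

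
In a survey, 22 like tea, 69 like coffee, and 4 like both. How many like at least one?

|A union B| = |A| + |B| - |A intersect B| = 22 + 69 - 4.

Final answer: 87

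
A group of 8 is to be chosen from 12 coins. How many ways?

C(12,8) = 12!/(8! x 4!).

Final answer: \binom{12}{8} = 495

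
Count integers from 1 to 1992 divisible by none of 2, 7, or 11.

|div by 2|=996, |div by 7|=284, |div by 11|=181.
|div by 2&7|=142, |div by 2&11|=90, |div by 7&11|=25, |div by all|=12.
By inclusion-exclusion, divisible by at least one: 996+284+181-142-90-25+12 = 1216.
Not divisible by any: 1992 - 1216.

Final answer: 776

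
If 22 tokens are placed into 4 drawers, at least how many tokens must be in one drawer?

By the pigeonhole principle: ceiling(22/4).

Final answer: 6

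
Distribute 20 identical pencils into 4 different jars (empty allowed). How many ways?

Stars and bars: C(n+k-1, k-1) = C(23,3).

Final answer: C(23,3) = 1771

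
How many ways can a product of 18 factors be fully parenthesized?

This is a standard Catalan-number count: the answer is C_n. Here n = 18 - 1 = 17.
C_n = C(2n,n)/(n+1), so C_{17} = C(34,17)/18 = 2333606220/18.

Final answer: C_{17} = 129644790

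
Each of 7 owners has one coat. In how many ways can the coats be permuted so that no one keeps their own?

Derangements satisfy D(n) = (n-1)(D(n-1) + D(n-2)), starting from D(0)=1, D(1)=0.
D(2) = 1 x (0 + 1) = 1
D(3) = 2 x (1 + 0) = 2
D(4) = 3 x (2 + 1) = 9
D(5) = 4 x (9 + 2) = 44
D(6) = 5 x (44 + 9) = 265
D(7) = 6 x (D(6) + D(5)) = 6 x (265 + 44)

Final answer: D(7) = 1854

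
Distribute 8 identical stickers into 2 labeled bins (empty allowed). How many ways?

Stars and bars: C(n+k-1, k-1) = C(9,1).

Final answer: C(9,1) = 9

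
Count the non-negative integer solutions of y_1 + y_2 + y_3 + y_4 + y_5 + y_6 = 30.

Stars and bars with 30 stars and 5 bars:
C(30+6-1, 6-1) = C(35,5).

Final answer: C(35,5) = 324632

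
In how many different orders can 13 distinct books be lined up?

The number of ways to arrange 13 distinct objects is 13!.

Final answer: 13! = 6227020800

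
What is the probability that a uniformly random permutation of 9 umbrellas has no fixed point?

Derangements satisfy D(n) = (n-1)(D(n-1) + D(n-2)), starting from D(0)=1, D(1)=0.
Building up: D(2)=1, D(3)=2, D(4)=9, D(5)=44, D(6)=265, D(7)=1854, D(8)=14833, D(9)=133496.
Total arrangements: 9! = 362880.
Probability = D(9)/9! = 16687/45360.

Final answer: D(9)/9! = 133496/362880 = 0.367879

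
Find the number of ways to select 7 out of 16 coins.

C(16,7) = 16!/(7! x 9!).

Final answer: \binom{16}{7} = 11440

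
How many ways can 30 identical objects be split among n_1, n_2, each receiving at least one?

Substitute n'_i = n_i - 1 (so n'_i >= 0). Then sum n'_i = 30 - 2 = 28.
Stars and bars: C(28+2-1, 2-1) = C(29,1).

Final answer: C(29,1) = 29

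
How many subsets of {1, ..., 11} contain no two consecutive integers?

Let a(n) count such subsets of {1, ..., n}. Either n is excluded (a(n-1) ways) or n is included, forcing n-1 out (a(n-2) ways), so a(n) = a(n-1) + a(n-2) with a(1)=2, a(2)=3.
Computing successive values: a(1)=2, a(2)=3, a(3)=5, a(4)=8, a(5)=13, a(6)=21, a(7)=34, a(8)=55, a(9)=89, a(10)=144, a(11)=233.

Final answer: 233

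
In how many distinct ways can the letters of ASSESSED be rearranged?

Letters (A:1, D:1, E:2, S:4). Total letters: 8.
Permutations = 8!/(4! x 2!).

Final answer: 840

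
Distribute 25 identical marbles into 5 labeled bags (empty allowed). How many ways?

Stars and bars: C(n+k-1, k-1) = C(29,4).

Final answer: C(29,4) = 23751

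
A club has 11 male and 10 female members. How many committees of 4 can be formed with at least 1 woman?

Sum over valid woman counts:
C(10,1)C(11,3) = 1650
C(10,2)C(11,2) = 2475
C(10,3)C(11,1) = 1320
C(10,4)C(11,0) = 210
Total: 1650 + 2475 + 1320 + 210.

Final answer: 5655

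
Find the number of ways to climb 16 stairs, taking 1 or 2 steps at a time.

Let f(n) be the number of climbs. Removing the last move (1 or 2 steps) gives f(n) = f(n-1) + f(n-2); base cases f(1)=1, f(2)=2.
Building up term by term: f(1)=1, f(2)=2, f(3)=3, f(4)=5, f(5)=8, f(6)=13, f(7)=21, f(8)=34, f(9)=55, f(10)=89, f(11)=144, f(12)=233, f(13)=377, f(14)=610, f(15)=987, f(16)=1597.

Final answer: 1597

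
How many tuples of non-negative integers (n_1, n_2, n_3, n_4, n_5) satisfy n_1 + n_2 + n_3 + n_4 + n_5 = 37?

Stars and bars with 37 stars and 4 bars:
C(37+5-1, 5-1) = C(41,4).

Final answer: C(41,4) = 101270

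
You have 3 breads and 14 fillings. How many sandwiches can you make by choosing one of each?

By the multiplication principle: 3 x 14.

Final answer: 42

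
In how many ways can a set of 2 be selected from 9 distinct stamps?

C(9,2) = 9!/(2! x (9-2)!).

Final answer: C(9,2) = 36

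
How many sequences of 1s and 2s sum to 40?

Condition on the final move: it is a 1-step (f(n-1) ways to get there) or a 2-step (f(n-2) ways), so f(n) = f(n-1) + f(n-2), with f(1)=1, f(2)=2.
Computing successive values: f(1)=1, f(2)=2, f(3)=3, f(4)=5, f(5)=8, f(6)=13, f(7)=21, f(8)=34, f(9)=55, f(10)=89, f(11)=144, f(12)=233, f(13)=377, f(14)=610, f(15)=987, f(16)=1597, f(17)=2584, f(18)=4181, f(19)=6765, f(20)=10946, f(21)=17711, f(22)=28657, f(23)=46368, f(24)=75025, f(25)=121393, f(26)=196418, f(27)=317811, f(28)=514229, f(29)=832040, f(30)=1346269, f(31)=2178309, f(32)=3524578, f(33)=5702887, f(34)=9227465, f(35)=14930352, f(36)=24157817, f(37)=39088169, f(38)=63245986, f(39)=102334155, f(40)=165580141.

Final answer: 165580141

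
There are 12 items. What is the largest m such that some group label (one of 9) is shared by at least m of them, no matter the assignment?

There are 9 possible values for group label (one of 9). With 12 items and 9 categories, by pigeonhole: ceiling(12/9).

Final answer: 2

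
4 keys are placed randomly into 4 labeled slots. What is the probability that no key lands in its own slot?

Derangements satisfy D(n) = (n-1)(D(n-1) + D(n-2)), starting from D(0)=1, D(1)=0.
Building up: D(2)=1, D(3)=2, D(4)=9.
Total arrangements: 4! = 24.
Probability = D(4)/4! = 3/8.

Final answer: D(4)/4! = 9/24 = 0.375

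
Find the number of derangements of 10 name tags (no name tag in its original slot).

Derangements satisfy D(n) = (n-1)(D(n-1) + D(n-2)), starting from D(0)=1, D(1)=0.
D(2) = 1 x (0 + 1) = 1
D(3) = 2 x (1 + 0) = 2
D(4) = 3 x (2 + 1) = 9
D(5) = 4 x (9 + 2) = 44
D(6) = 5 x (44 + 9) = 265
D(7) = 6 x (265 + 44) = 1854
D(8) = 7 x (1854 + 265) = 14833
D(9) = 8 x (14833 + 1854) = 133496
D(10) = 9 x (D(9) + D(8)) = 9 x (133496 + 14833)

Final answer: D(10) = 1334961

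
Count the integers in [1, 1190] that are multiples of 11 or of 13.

Multiples of 11: 108. Multiples of 13: 91. Of both (lcm=143): 8.
By inclusion-exclusion: 108 + 91 - 8.

Final answer: 191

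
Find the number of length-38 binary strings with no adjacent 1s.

Classify by the final bit: ...0 gives a(n-1) strings, ...01 gives a(n-2) strings. Thus a(n) = a(n-1) + a(n-2) with a(1)=2, a(2)=3.
Iterating the recurrence: a(1)=2, a(2)=3, a(3)=5, a(4)=8, a(5)=13, a(6)=21, a(7)=34, a(8)=55, a(9)=89, a(10)=144, a(11)=233, a(12)=377, a(13)=610, a(14)=987, a(15)=1597, a(16)=2584, a(17)=4181, a(18)=6765, a(19)=10946, a(20)=17711, a(21)=28657, a(22)=46368, a(23)=75025, a(24)=121393, a(25)=196418, a(26)=317811, a(27)=514229, a(28)=832040, a(29)=1346269, a(30)=2178309, a(31)=3524578, a(32)=5702887, a(33)=9227465, a(34)=14930352, a(35)=24157817, a(36)=39088169, a(37)=63245986, a(38)=102334155.

Final answer: 102334155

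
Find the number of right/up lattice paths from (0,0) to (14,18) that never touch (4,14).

Total paths to (14,18): C(32,18) = 471435600.
Paths through (4,14): C(18,14) x C(14,4) = 3063060.
Avoiding (4,14): 471435600 - 3063060.

Final answer: 468372540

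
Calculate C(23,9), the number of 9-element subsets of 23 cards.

C(23,9) = 23!/(9! x 14!).

Final answer: \binom{23}{9} = 817190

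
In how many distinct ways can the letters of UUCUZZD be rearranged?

Letters (C:1, D:1, U:3, Z:2). Total letters: 7.
Permutations = 7!/(3! x 2!).

Final answer: 420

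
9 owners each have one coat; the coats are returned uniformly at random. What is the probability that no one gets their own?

Derangements satisfy D(n) = (n-1)(D(n-1) + D(n-2)), starting from D(0)=1, D(1)=0.
Building up: D(2)=1, D(3)=2, D(4)=9, D(5)=44, D(6)=265, D(7)=1854, D(8)=14833, D(9)=133496.
Total arrangements: 9! = 362880.
Probability = D(9)/9! = 16687/45360.

Final answer: D(9)/9! = 133496/362880 = 0.367879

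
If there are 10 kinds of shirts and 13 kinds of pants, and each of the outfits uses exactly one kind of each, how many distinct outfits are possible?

By the multiplication principle: 10 x 13.

Final answer: 130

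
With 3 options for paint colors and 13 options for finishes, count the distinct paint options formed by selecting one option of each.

By the multiplication principle: 3 x 13.

Final answer: 39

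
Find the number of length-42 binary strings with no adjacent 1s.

Let a(n) count valid strings. If the last bit is 0 the prefix is any valid string of length n-1; if it is 1 the string must end in 01 with a valid prefix of length n-2. So a(n) = a(n-1) + a(n-2), a(1)=2, a(2)=3.
Iterating the recurrence: a(1)=2, a(2)=3, a(3)=5, a(4)=8, a(5)=13, a(6)=21, a(7)=34, a(8)=55, a(9)=89, a(10)=144, a(11)=233, a(12)=377, a(13)=610, a(14)=987, a(15)=1597, a(16)=2584, a(17)=4181, a(18)=6765, a(19)=10946, a(20)=17711, a(21)=28657, a(22)=46368, a(23)=75025, a(24)=121393, a(25)=196418, a(26)=317811, a(27)=514229, a(28)=832040, a(29)=1346269, a(30)=2178309, a(31)=3524578, a(32)=5702887, a(33)=9227465, a(34)=14930352, a(35)=24157817, a(36)=39088169, a(37)=63245986, a(38)=102334155, a(39)=165580141, a(40)=267914296, a(41)=433494437, a(42)=701408733.

Final answer: 701408733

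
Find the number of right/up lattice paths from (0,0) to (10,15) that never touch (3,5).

Total paths to (10,15): C(25,15) = 3268760.
Paths through (3,5): C(8,5) x C(17,10) = 1089088.
Avoiding (3,5): 3268760 - 1089088.

Final answer: 2179672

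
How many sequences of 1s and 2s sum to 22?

Let f(n) be the number of climbs. Removing the last move (1 or 2 steps) gives f(n) = f(n-1) + f(n-2); base cases f(1)=1, f(2)=2.
Iterating the recurrence: f(1)=1, f(2)=2, f(3)=3, f(4)=5, f(5)=8, f(6)=13, f(7)=21, f(8)=34, f(9)=55, f(10)=89, f(11)=144, f(12)=233, f(13)=377, f(14)=610, f(15)=987, f(16)=1597, f(17)=2584, f(18)=4181, f(19)=6765, f(20)=10946, f(21)=17711, f(22)=28657.

Final answer: 28657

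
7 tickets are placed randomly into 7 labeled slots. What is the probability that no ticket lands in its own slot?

Derangements satisfy D(n) = (n-1)(D(n-1) + D(n-2)), starting from D(0)=1, D(1)=0.
Building up: D(2)=1, D(3)=2, D(4)=9, D(5)=44, D(6)=265, D(7)=1854.
Total arrangements: 7! = 5040.
Probability = D(7)/7! = 103/280.

Final answer: D(7)/7! = 1854/5040 = 0.367857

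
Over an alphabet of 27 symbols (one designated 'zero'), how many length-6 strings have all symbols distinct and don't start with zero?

The leading digit has 26 choices (anything but zero); the next has 26 (anything but the first), then 25, and so on, one fewer each time.
Total: 26 x 26 x 25 x 24 x 23 x 22.

Final answer: 205233600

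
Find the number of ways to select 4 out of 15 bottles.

C(15,4) = 15!/(4! x (15-4)!).

Final answer: C(15,4) = 1365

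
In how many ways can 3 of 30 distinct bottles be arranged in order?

P(30,3) = 30!/(30-3)! = 30!/27!.

Final answer: P(30,3) = 24360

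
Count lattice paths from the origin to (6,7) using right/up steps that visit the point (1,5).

Paths (0,0)->(1,5): C(6,5) = 6.
Paths (1,5)->(6,7): C(7,2) = 21.
By multiplication principle: 6 x 21.

Final answer: 126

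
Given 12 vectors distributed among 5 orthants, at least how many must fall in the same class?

By pigeonhole with 12 objects and 5 categories: ceiling(12/5).

Final answer: 3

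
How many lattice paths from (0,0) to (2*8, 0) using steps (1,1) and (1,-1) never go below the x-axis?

Total monotonic paths to (8,8): C(16,8) = 12870.
A path is bad iff it touches y = x + 1; reflecting its initial segment maps bad paths bijectively onto all paths to (7,9), of which there are C(16,9) = 11440.
Valid Dyck paths: 12870 - 11440.
(These counts are the Catalan numbers.)

Final answer: C_{8} = 1430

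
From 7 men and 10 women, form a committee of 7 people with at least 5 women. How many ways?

Sum over valid woman counts:
C(10,5)C(7,2) = 5292
C(10,6)C(7,1) = 1470
C(10,7)C(7,0) = 120
Total: 5292 + 1470 + 120.

Final answer: 6882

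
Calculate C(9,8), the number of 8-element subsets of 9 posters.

C(9,8) = 9!/(8! x (9-8)!).

Final answer: C(9,8) = 9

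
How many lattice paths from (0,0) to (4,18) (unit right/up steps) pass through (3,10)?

Paths (0,0)->(3,10): C(13,10) = 286.
Paths (3,10)->(4,18): C(9,8) = 9.
By multiplication principle: 286 x 9.

Final answer: 2574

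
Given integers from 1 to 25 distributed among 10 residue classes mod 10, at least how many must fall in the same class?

By pigeonhole with 25 objects and 10 categories: ceiling(25/10).

Final answer: 3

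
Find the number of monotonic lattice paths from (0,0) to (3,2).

Each path has 3 right steps and 2 up steps in some order (5 steps total).
Choose which 2 of the 5 steps are up: C(5,2).

Final answer: C(5,2) = 10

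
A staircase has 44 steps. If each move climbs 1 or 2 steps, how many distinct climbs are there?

Let f(n) be the number of climbs. Removing the last move (1 or 2 steps) gives f(n) = f(n-1) + f(n-2); base cases f(1)=1, f(2)=2.
Building up term by term: f(1)=1, f(2)=2, f(3)=3, f(4)=5, f(5)=8, f(6)=13, f(7)=21, f(8)=34, f(9)=55, f(10)=89, f(11)=144, f(12)=233, f(13)=377, f(14)=610, f(15)=987, f(16)=1597, f(17)=2584, f(18)=4181, f(19)=6765, f(20)=10946, f(21)=17711, f(22)=28657, f(23)=46368, f(24)=75025, f(25)=121393, f(26)=196418, f(27)=317811, f(28)=514229, f(29)=832040, f(30)=1346269, f(31)=2178309, f(32)=3524578, f(33)=5702887, f(34)=9227465, f(35)=14930352, f(36)=24157817, f(37)=39088169, f(38)=63245986, f(39)=102334155, f(40)=165580141, f(41)=267914296, f(42)=433494437, f(43)=701408733, f(44)=1134903170.

Final answer: 1134903170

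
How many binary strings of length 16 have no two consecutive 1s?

Classify by the final bit: ...0 gives a(n-1) strings, ...01 gives a(n-2) strings. Thus a(n) = a(n-1) + a(n-2) with a(1)=2, a(2)=3.
Iterating the recurrence: a(1)=2, a(2)=3, a(3)=5, a(4)=8, a(5)=13, a(6)=21, a(7)=34, a(8)=55, a(9)=89, a(10)=144, a(11)=233, a(12)=377, a(13)=610, a(14)=987, a(15)=1597, a(16)=2584.

Final answer: 2584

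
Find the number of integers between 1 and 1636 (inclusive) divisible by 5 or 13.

Multiples of 5: 327. Multiples of 13: 125. Of both (lcm=65): 25.
By inclusion-exclusion: 327 + 125 - 25.

Final answer: 427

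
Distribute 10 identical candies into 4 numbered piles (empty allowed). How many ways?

Stars and bars: C(n+k-1, k-1) = C(13,3).

Final answer: C(13,3) = 286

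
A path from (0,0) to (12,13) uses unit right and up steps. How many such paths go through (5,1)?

Paths (0,0)->(5,1): C(6,1) = 6.
Paths (5,1)->(12,13): C(19,12) = 50388.
By multiplication principle: 6 x 50388.

Final answer: 302328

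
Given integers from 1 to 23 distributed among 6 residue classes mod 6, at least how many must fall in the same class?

By pigeonhole with 23 objects and 6 categories: ceiling(23/6).

Final answer: 4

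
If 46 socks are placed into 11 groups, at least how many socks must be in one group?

By the pigeonhole principle: ceiling(46/11).

Final answer: 5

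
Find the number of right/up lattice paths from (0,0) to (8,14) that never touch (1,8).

Total paths to (8,14): C(22,14) = 319770.
Paths through (1,8): C(9,8) x C(13,6) = 15444.
Avoiding (1,8): 319770 - 15444.

Final answer: 304326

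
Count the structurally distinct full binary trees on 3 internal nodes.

This is a standard Catalan-number count: the answer is C_n. Here n = 3.
C_n = C(2n,n)/(n+1), so C_{3} = C(6,3)/4 = 20/4.

Final answer: C_{3} = 5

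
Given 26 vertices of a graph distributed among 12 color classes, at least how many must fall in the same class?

By pigeonhole with 26 objects and 12 categories: ceiling(26/12).

Final answer: 3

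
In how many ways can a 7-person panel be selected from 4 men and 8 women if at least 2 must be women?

Sum over valid woman counts:
C(8,3)C(4,4) = 56
C(8,4)C(4,3) = 280
C(8,5)C(4,2) = 336
C(8,6)C(4,1) = 112
C(8,7)C(4,0) = 8
Total: 56 + 280 + 336 + 112 + 8.

Final answer: 792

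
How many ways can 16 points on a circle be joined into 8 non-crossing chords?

This is a standard Catalan-number count: the answer is C_n. Here n = 16/2 = 8.
Using C_0 = 1 and C_(k+1) = C_k x 2(2k+1)/(k+2), build up term by term: C_1=1, C_2=2, C_3=5, C_4=14, C_5=42, C_6=132, C_7=429, C_8=1430.

Final answer: C_{8} = 1430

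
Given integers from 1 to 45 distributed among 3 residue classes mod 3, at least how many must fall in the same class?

By pigeonhole with 45 objects and 3 categories: ceiling(45/3).

Final answer: 15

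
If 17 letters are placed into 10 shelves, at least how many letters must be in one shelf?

By the pigeonhole principle: ceiling(17/10).

Final answer: 2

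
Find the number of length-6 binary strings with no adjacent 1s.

Classify by the final bit: ...0 gives a(n-1) strings, ...01 gives a(n-2) strings. Thus a(n) = a(n-1) + a(n-2) with a(1)=2, a(2)=3.
Building up term by term: a(1)=2, a(2)=3, a(3)=5, a(4)=8, a(5)=13, a(6)=21.

Final answer: 21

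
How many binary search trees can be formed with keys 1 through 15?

This is a standard Catalan-number count: the answer is C_n. Here n = 15.
C_n = C(2n,n) - C(2n,n+1), so C_{15} = C(30,15) - C(30,16) = 155117520 - 145422675.

Final answer: C_{15} = 9694845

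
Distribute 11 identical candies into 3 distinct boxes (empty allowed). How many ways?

Stars and bars: C(n+k-1, k-1) = C(13,2).

Final answer: C(13,2) = 78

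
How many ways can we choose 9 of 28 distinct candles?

C(28,9) = 28!/(9! x 19!).

Final answer: \binom{28}{9} = 6906900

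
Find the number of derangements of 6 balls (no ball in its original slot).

Use the recurrence D(n) = (n-1)(D(n-1) + D(n-2)) with D(0)=1, D(1)=0.
D(2) = 1 x (0 + 1) = 1
D(3) = 2 x (1 + 0) = 2
D(4) = 3 x (2 + 1) = 9
D(5) = 4 x (9 + 2) = 44
D(6) = 5 x (D(5) + D(4)) = 5 x (44 + 9)

Final answer: D(6) = 265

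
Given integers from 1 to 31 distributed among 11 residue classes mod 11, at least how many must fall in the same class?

By pigeonhole with 31 objects and 11 categories: ceiling(31/11).

Final answer: 3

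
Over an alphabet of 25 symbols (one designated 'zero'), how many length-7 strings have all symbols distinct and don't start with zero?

The leading digit has 24 choices (anything but zero); the next has 24 (anything but the first), then 23, and so on, one fewer each time.
Total: 24 x 24 x 23 x 22 x 21 x 20 x 19.

Final answer: 2325818880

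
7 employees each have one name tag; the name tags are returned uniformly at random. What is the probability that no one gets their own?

Derangements satisfy D(n) = (n-1)(D(n-1) + D(n-2)), starting from D(0)=1, D(1)=0.
Building up: D(2)=1, D(3)=2, D(4)=9, D(5)=44, D(6)=265, D(7)=1854.
Total arrangements: 7! = 5040.
Probability = D(7)/7! = 103/280.

Final answer: D(7)/7! = 1854/5040 = 0.367857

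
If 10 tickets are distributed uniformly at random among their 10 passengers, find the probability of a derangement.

Use the recurrence D(n) = (n-1)(D(n-1) + D(n-2)) with D(0)=1, D(1)=0.
Building up: D(2)=1, D(3)=2, D(4)=9, D(5)=44, D(6)=265, D(7)=1854, D(8)=14833, D(9)=133496, D(10)=1334961.
Total arrangements: 10! = 3628800.
Probability = D(10)/10! = 16481/44800.

Final answer: D(10)/10! = 1334961/3628800 = 0.367879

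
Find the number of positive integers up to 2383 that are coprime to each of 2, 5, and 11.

|div by 2|=1191, |div by 5|=476, |div by 11|=216.
|div by 2&5|=238, |div by 2&11|=108, |div by 5&11|=43, |div by all|=21.
By inclusion-exclusion, divisible by at least one: 1191+476+216-238-108-43+21 = 1515.
Not divisible by any: 2383 - 1515.

Final answer: 868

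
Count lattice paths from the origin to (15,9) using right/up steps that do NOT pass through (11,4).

Total paths to (15,9): C(24,9) = 1307504.
Paths through (11,4): C(15,4) x C(9,5) = 171990.
Avoiding (11,4): 1307504 - 171990.

Final answer: 1135514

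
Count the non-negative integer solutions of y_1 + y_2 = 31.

Stars and bars with 31 stars and 1 bars:
C(31+2-1, 2-1) = C(32,1).

Final answer: C(32,1) = 32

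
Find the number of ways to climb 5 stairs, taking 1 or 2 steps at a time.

Let f(n) count the ways. The last step is size 1 or 2, so f(n) = f(n-1) + f(n-2) with f(1)=1, f(2)=2.
Iterating the recurrence: f(1)=1, f(2)=2, f(3)=3, f(4)=5, f(5)=8.

Final answer: 8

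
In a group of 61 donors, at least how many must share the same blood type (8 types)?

There are 8 possible values for blood type (8 types). With 61 donors and 8 categories, by pigeonhole: ceiling(61/8).

Final answer: 8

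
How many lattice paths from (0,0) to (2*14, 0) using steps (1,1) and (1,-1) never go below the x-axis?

Total monotonic paths to (14,14): C(28,14) = 40116600.
A path is bad iff it touches y = x + 1; reflecting its initial segment maps bad paths bijectively onto all paths to (13,15), of which there are C(28,15) = 37442160.
Valid Dyck paths: 40116600 - 37442160.
(These counts are the Catalan numbers.)

Final answer: C_{14} = 2674440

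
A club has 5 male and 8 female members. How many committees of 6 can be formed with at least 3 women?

Sum over valid woman counts:
C(8,3)C(5,3) = 560
C(8,4)C(5,2) = 700
C(8,5)C(5,1) = 280
C(8,6)C(5,0) = 28
Total: 560 + 700 + 280 + 28.

Final answer: 1568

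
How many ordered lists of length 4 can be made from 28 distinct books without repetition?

P(28,4) = 28!/(28-4)! = 28!/24!.

Final answer: P(28,4) = 491400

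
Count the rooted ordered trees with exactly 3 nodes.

This is counted by the nth Catalan number C_n. Here n = 3 - 1 = 2.
C_n = C(2n,n)/(n+1), so C_{2} = C(4,2)/3 = 6/3.

Final answer: C_{2} = 2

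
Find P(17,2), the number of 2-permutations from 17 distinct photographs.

P(17,2) = 17!/(17-2)! = 17!/15!.

Final answer: P(17,2) = 272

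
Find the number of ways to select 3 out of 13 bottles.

C(13,3) = 13!/(3! x (13-3)!).

Final answer: C(13,3) = 286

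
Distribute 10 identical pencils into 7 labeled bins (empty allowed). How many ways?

Stars and bars: C(n+k-1, k-1) = C(16,6).

Final answer: C(16,6) = 8008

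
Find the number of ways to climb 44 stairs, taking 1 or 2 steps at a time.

Condition on the final move: it is a 1-step (f(n-1) ways to get there) or a 2-step (f(n-2) ways), so f(n) = f(n-1) + f(n-2), with f(1)=1, f(2)=2.
Computing successive values: f(1)=1, f(2)=2, f(3)=3, f(4)=5, f(5)=8, f(6)=13, f(7)=21, f(8)=34, f(9)=55, f(10)=89, f(11)=144, f(12)=233, f(13)=377, f(14)=610, f(15)=987, f(16)=1597, f(17)=2584, f(18)=4181, f(19)=6765, f(20)=10946, f(21)=17711, f(22)=28657, f(23)=46368, f(24)=75025, f(25)=121393, f(26)=196418, f(27)=317811, f(28)=514229, f(29)=832040, f(30)=1346269, f(31)=2178309, f(32)=3524578, f(33)=5702887, f(34)=9227465, f(35)=14930352, f(36)=24157817, f(37)=39088169, f(38)=63245986, f(39)=102334155, f(40)=165580141, f(41)=267914296, f(42)=433494437, f(43)=701408733, f(44)=1134903170.

Final answer: 1134903170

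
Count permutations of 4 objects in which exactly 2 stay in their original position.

Choose which 2 elements are fixed: C(4,2) = 6.
Derange the remaining 2 using D(j) = (j-1)(D(j-1) + D(j-2)), D(0)=1, D(1)=0: D(2)=1.
Total: 6 x 1.

Final answer: C(4,2) D(2) = 6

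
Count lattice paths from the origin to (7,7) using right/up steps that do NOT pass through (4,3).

Total paths to (7,7): C(14,7) = 3432.
Paths through (4,3): C(7,3) x C(7,4) = 1225.
Avoiding (4,3): 3432 - 1225.

Final answer: 2207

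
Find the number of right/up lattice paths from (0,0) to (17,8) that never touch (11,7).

Total paths to (17,8): C(25,8) = 1081575.
Paths through (11,7): C(18,7) x C(7,1) = 222768.
Avoiding (11,7): 1081575 - 222768.

Final answer: 858807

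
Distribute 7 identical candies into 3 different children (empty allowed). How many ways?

Stars and bars: C(n+k-1, k-1) = C(9,2).

Final answer: C(9,2) = 36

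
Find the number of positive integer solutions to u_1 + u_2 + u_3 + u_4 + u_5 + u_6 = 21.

Substitute u'_i = u_i - 1 (so u'_i >= 0). Then sum u'_i = 21 - 6 = 15.
Stars and bars: C(15+6-1, 6-1) = C(20,5).

Final answer: C(20,5) = 15504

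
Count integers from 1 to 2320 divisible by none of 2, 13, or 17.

|div by 2|=1160, |div by 13|=178, |div by 17|=136.
|div by 2&13|=89, |div by 2&17|=68, |div by 13&17|=10, |div by all|=5.
By inclusion-exclusion, divisible by at least one: 1160+178+136-89-68-10+5 = 1312.
Not divisible by any: 2320 - 1312.

Final answer: 1008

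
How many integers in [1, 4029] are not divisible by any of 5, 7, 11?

|div by 5|=805, |div by 7|=575, |div by 11|=366.
|div by 5&7|=115, |div by 5&11|=73, |div by 7&11|=52, |div by all|=10.
By inclusion-exclusion, divisible by at least one: 805+575+366-115-73-52+10 = 1516.
Not divisible by any: 4029 - 1516.

Final answer: 2513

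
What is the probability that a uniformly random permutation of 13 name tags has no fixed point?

Derangements satisfy D(n) = (n-1)(D(n-1) + D(n-2)), starting from D(0)=1, D(1)=0.
Building up: D(2)=1, D(3)=2, D(4)=9, D(5)=44, D(6)=265, D(7)=1854, D(8)=14833, D(9)=133496, D(10)=1334961, D(11)=14684570, D(12)=176214841, D(13)=2290792932.
Total arrangements: 13! = 6227020800.
Probability = D(13)/13! = 63633137/172972800.

Final answer: D(13)/13! = 2290792932/6227020800 = 0.367879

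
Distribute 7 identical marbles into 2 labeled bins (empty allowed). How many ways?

Stars and bars: C(n+k-1, k-1) = C(8,1).

Final answer: C(8,1) = 8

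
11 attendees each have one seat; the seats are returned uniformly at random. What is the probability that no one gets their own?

Use the recurrence D(n) = (n-1)(D(n-1) + D(n-2)) with D(0)=1, D(1)=0.
Building up: D(2)=1, D(3)=2, D(4)=9, D(5)=44, D(6)=265, D(7)=1854, D(8)=14833, D(9)=133496, D(10)=1334961, D(11)=14684570.
Total arrangements: 11! = 39916800.
Probability = D(11)/11! = 1468457/3991680.

Final answer: D(11)/11! = 14684570/39916800 = 0.367879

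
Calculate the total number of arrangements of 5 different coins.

The number of ways to arrange 5 distinct objects is 5!.

Final answer: 5! = 120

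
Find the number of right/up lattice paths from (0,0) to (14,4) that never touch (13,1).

Total paths to (14,4): C(18,4) = 3060.
Paths through (13,1): C(14,1) x C(4,3) = 56.
Avoiding (13,1): 3060 - 56.

Final answer: 3004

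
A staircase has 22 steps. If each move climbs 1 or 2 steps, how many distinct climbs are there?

Condition on the final move: it is a 1-step (f(n-1) ways to get there) or a 2-step (f(n-2) ways), so f(n) = f(n-1) + f(n-2), with f(1)=1, f(2)=2.
Iterating the recurrence: f(1)=1, f(2)=2, f(3)=3, f(4)=5, f(5)=8, f(6)=13, f(7)=21, f(8)=34, f(9)=55, f(10)=89, f(11)=144, f(12)=233, f(13)=377, f(14)=610, f(15)=987, f(16)=1597, f(17)=2584, f(18)=4181, f(19)=6765, f(20)=10946, f(21)=17711, f(22)=28657.

Final answer: 28657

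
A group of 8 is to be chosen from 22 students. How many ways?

C(22,8) = 22!/(8! x (22-8)!).

Final answer: C(22,8) = 319770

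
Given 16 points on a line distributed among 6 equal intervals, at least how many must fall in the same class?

By pigeonhole with 16 objects and 6 categories: ceiling(16/6).

Final answer: 3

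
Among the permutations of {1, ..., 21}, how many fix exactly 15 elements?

Choose which 15 elements are fixed: C(21,15) = 54264.
Derange the remaining 6 using D(j) = (j-1)(D(j-1) + D(j-2)), D(0)=1, D(1)=0: D(2)=1, D(3)=2, D(4)=9, D(5)=44, D(6)=265.
Total: 54264 x 265.

Final answer: C(21,15) D(6) = 14379960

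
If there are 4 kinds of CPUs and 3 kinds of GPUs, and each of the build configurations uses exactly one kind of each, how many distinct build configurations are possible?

By the multiplication principle: 4 x 3.

Final answer: 12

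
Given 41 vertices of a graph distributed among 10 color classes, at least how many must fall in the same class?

By pigeonhole with 41 objects and 10 categories: ceiling(41/10).

Final answer: 5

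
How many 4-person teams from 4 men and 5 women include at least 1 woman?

Sum over valid woman counts:
C(5,1)C(4,3) = 20
C(5,2)C(4,2) = 60
C(5,3)C(4,1) = 40
C(5,4)C(4,0) = 5
Total: 20 + 60 + 40 + 5.

Final answer: 125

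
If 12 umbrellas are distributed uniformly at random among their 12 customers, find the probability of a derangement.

Use the recurrence D(n) = (n-1)(D(n-1) + D(n-2)) with D(0)=1, D(1)=0.
Building up: D(2)=1, D(3)=2, D(4)=9, D(5)=44, D(6)=265, D(7)=1854, D(8)=14833, D(9)=133496, D(10)=1334961, D(11)=14684570, D(12)=176214841.
Total arrangements: 12! = 479001600.
Probability = D(12)/12! = 16019531/43545600.

Final answer: D(12)/12! = 176214841/479001600 = 0.367879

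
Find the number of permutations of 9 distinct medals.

The number of ways to arrange 9 distinct objects is 9!.

Final answer: 9! = 362880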